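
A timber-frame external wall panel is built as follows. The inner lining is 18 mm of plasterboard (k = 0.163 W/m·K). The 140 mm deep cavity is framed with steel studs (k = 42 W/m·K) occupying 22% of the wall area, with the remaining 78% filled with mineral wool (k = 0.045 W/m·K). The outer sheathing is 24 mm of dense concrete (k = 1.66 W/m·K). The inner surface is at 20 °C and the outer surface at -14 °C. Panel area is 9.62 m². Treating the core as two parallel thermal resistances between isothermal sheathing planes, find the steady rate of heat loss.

Q ≈ 2340 W

Sheathing layers in series; stud and cavity paths in parallel between them.
R_inner = 0.018/(0.163×9.62) = 0.01148 K/W
R_stud  = 0.14/(42×0.22×9.62) = 0.001575 K/W
R_cav   = 0.14/(0.045×0.78×9.62) = 0.4146 K/W
1/R_core = 1/R_stud + 1/R_cav → R_core = 0.001569 K/W
R_outer = 0.024/(1.66×9.62) = 0.001503 K/W
R_total = 0.01455 K/W
Q = ΔT/R_total = 34/0.01455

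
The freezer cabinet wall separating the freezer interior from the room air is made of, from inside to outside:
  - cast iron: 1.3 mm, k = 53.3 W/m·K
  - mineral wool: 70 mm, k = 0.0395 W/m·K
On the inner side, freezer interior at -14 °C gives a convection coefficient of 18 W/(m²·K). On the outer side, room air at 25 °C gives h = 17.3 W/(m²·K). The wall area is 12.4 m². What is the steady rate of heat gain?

Q ≈ 256 W

Thermal resistances in series:
R_inner film = 1/(h_i·A) = 1/(18×12.4) = 0.00448 K/W
R_cast iron = L/(kA) = 0.0013/(53.3×12.4) = 1.967×10^-6 K/W
R_mineral wool = L/(kA) = 0.07/(0.0395×12.4) = 0.1429 K/W
R_outer film = 1/(h_o·A) = 1/(17.3×12.4) = 0.004662 K/W
R_total = 0.1521 K/W
Q = ΔT / R_total = 39 / 0.1521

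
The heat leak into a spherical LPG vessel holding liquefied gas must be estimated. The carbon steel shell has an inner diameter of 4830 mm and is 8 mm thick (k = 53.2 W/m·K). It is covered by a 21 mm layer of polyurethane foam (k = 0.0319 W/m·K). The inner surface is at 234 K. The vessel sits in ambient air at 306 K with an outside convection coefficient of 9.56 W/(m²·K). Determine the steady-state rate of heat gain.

Q ≈ 7030 W

Radial (spherical) resistances in series:
R_carbon steel shell = (1/2.415 − 1/2.423)/(4π×53.2) = 2.045×10^-6 K/W
R_polyurethane foam = (1/2.423 − 1/2.444)/(4π×0.0319) = 0.008846 K/W
R_outer film = 1/(h·4πr_o²) = 1/(9.56×4π×2.444²) = 0.001394 K/W
R_total = 0.01024 K/W
Q = ΔT/R_total = 72/0.01024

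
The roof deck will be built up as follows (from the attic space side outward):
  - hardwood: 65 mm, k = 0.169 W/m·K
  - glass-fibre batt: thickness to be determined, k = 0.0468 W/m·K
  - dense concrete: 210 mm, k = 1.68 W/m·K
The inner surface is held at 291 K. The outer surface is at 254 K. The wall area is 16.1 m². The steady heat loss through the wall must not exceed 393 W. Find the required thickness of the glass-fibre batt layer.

L ≈ 47.1 mm

Treating each layer as a thermal resistance in series:
R_hardwood = L/(kA) = 0.065/(0.169×16.1) = 0.02389 K/W
R_dense concrete = L/(kA) = 0.21/(1.68×16.1) = 0.007764 K/W
Sum of the known resistances R_other = 0.03165 K/W
Required total resistance R_tot = ΔT/Q_allow = 37/393 = 0.09415 K/W
R_glass-fibre batt = R_tot − R_other = 0.06249 K/W
L = R·k·A = 0.06249×0.0468×16.1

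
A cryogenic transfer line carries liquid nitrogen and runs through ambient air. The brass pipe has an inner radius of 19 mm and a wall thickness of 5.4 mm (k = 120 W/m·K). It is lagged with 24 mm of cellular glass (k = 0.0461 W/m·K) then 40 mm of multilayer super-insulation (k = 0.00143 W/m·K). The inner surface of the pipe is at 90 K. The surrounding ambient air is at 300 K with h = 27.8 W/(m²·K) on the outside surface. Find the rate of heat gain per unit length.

Treating each annulus and film as a series resistance:
R_brass pipe wall = ln(24.4/19)/(2π×120×1) = 3.318×10^-4 K/W
R_cellular glass = ln(48.4/24.4)/(2π×0.0461×1) = 2.365 K/W
R_multilayer super-insulation = ln(88.4/48.4)/(2π×0.00143×1) = 67.04 K/W
R_outer film = 1/(h_o·2πr_oL) = 1/(27.8×2π×0.0884×1) = 0.06476 K/W
R_total = 69.47 K/W
Q = ΔT/R_total = 210/69.47

q′ ≈ 3.02 W/m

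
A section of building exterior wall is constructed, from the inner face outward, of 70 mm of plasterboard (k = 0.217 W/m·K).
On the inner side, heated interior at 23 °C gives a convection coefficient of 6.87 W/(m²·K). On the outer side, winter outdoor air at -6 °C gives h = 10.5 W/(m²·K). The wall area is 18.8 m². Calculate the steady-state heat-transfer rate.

Thermal resistances in series:
R_inner film = 1/(h_i·A) = 1/(6.87×18.8) = 0.007743 K/W
R_plasterboard = L/(kA) = 0.07/(0.217×18.8) = 0.01716 K/W
R_outer film = 1/(h_o·A) = 1/(10.5×18.8) = 0.005066 K/W
R_total = 0.02997 K/W
Q = ΔT / R_total = 29 / 0.02997

Q ≈ 968 W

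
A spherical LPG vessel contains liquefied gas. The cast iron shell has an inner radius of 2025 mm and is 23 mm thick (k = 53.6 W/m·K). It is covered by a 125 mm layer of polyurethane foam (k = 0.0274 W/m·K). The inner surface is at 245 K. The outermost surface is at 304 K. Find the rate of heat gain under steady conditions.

Q ≈ 723 W

Each spherical layer contributes R = (1/r_i − 1/r_o)/(4πk):
R_cast iron shell = (1/2.025 − 1/2.048)/(4π×53.6) = 8.234×10^-6 K/W
R_polyurethane foam = (1/2.048 − 1/2.173)/(4π×0.0274) = 0.08158 K/W
R_total = 0.08158 K/W
Q = ΔT/R_total = 59/0.08158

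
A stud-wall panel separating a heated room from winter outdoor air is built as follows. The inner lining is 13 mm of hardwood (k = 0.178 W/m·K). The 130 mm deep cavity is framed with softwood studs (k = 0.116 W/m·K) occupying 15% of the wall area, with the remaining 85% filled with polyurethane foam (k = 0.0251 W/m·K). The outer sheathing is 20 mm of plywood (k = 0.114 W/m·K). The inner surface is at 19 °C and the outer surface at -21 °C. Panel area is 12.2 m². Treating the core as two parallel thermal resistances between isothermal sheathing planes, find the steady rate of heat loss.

Sheathing layers in series; stud and cavity paths in parallel between them.
R_inner = 0.013/(0.178×12.2) = 0.005986 K/W
R_stud  = 0.13/(0.116×0.15×12.2) = 0.6124 K/W
R_cav   = 0.13/(0.0251×0.85×12.2) = 0.4994 K/W
1/R_core = 1/R_stud + 1/R_cav → R_core = 0.2751 K/W
R_outer = 0.02/(0.114×12.2) = 0.01438 K/W
R_total = 0.2955 K/W
Q = ΔT/R_total = 40/0.2955

Q ≈ 135 W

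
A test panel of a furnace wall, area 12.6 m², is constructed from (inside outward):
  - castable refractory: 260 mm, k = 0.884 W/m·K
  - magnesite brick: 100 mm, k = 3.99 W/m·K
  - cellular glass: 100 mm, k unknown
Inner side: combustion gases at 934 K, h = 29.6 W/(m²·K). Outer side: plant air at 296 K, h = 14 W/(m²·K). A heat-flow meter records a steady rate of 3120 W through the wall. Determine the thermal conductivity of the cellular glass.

k ≈ 0.0465 W/(m·K)

Treating each layer as a thermal resistance in series:
R_inner film = 1/(h_i·A) = 1/(29.6×12.6) = 0.002681 K/W
R_castable refractory = L/(kA) = 0.26/(0.884×12.6) = 0.02334 K/W
R_magnesite brick = L/(kA) = 0.1/(3.99×12.6) = 0.001989 K/W
R_outer film = 1/(h_o·A) = 1/(14×12.6) = 0.005669 K/W
Sum of known resistances R_other = 0.03368 K/W
Total R = ΔT/Q = 638/3120 = 0.2045 K/W
R_cellular glass = R_total − R_other = 0.1708 K/W
k = L/(R·A) = 0.1/(0.1708×12.6)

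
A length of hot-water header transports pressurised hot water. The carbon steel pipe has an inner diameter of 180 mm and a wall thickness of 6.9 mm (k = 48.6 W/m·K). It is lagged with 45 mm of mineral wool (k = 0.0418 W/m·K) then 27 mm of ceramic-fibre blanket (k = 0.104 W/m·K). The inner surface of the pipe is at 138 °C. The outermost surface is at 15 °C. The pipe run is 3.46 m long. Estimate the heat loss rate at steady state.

For a radial system each layer contributes R = ln(r_out/r_in)/(2πkL); films add R = 1/(hA).
R_carbon steel pipe wall = ln(96.9/90)/(2π×48.6×3.46) = 6.992×10^-5 K/W
R_mineral wool = ln(141.9/96.9)/(2π×0.0418×3.46) = 0.4198 K/W
R_ceramic-fibre blanket = ln(168.9/141.9)/(2π×0.104×3.46) = 0.07704 K/W
R_total = 0.4969 K/W
Q = ΔT/R_total = 123/0.4969

Q ≈ 248 W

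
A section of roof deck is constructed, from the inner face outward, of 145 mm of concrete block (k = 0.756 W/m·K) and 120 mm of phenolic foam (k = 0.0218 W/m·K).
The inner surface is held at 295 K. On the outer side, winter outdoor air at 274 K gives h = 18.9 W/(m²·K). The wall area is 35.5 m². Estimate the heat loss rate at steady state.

Q ≈ 130 W

Using the resistance-network approach (series):
R_concrete block = L/(kA) = 0.145/(0.756×35.5) = 0.005403 K/W
R_phenolic foam = L/(kA) = 0.12/(0.0218×35.5) = 0.1551 K/W
R_outer film = 1/(h_o·A) = 1/(18.9×35.5) = 0.00149 K/W
R_total = 0.162 K/W
Q = ΔT / R_total = 21 / 0.162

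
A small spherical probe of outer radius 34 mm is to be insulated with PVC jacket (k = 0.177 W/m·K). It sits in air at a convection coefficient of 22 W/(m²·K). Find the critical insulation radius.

r_cr ≈ 16.1 mm

For a sphere r_cr = 2k/h = 2×0.177/22
r_cr = 16.1 mm; since the bare radius (34 mm) is above r_cr, any added insulation will reduce heat loss.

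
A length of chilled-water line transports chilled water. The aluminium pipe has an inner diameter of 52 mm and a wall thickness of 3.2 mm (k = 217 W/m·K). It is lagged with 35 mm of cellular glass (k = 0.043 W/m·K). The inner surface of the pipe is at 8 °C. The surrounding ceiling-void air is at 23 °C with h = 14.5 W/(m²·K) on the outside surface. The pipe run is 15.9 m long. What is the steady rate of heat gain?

For a radial system each layer contributes R = ln(r_out/r_in)/(2πkL); films add R = 1/(hA).
R_aluminium pipe wall = ln(29.2/26)/(2π×217×15.9) = 5.354×10^-6 K/W
R_cellular glass = ln(64.2/29.2)/(2π×0.043×15.9) = 0.1834 K/W
R_outer film = 1/(h_o·2πr_oL) = 1/(14.5×2π×0.0642×15.9) = 0.01075 K/W
R_total = 0.1942 K/W
Q = ΔT/R_total = 15/0.1942

Q ≈ 77.3 W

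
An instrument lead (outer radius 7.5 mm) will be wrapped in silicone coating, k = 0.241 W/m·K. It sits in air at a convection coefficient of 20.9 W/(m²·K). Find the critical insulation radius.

For a cylinder r_cr = k/h = 0.241/20.9
r_cr = 11.5 mm; since the bare radius (7.5 mm) is below r_cr, adding a thin layer of insulation will *increase* heat loss.

r_cr ≈ 11.5 mm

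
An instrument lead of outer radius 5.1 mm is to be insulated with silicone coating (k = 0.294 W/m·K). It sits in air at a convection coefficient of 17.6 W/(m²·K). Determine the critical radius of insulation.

r_cr ≈ 16.7 mm

For a cylinder r_cr = k/h = 0.294/17.6
r_cr = 16.7 mm; since the bare radius (5.1 mm) is below r_cr, adding a thin layer of insulation will *increase* heat loss.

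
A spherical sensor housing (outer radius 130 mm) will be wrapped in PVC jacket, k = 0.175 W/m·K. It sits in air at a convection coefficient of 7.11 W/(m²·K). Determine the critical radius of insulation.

r_cr ≈ 49.2 mm

For a sphere r_cr = 2k/h = 2×0.175/7.11
r_cr = 49.2 mm; since the bare radius (130 mm) is above r_cr, any added insulation will reduce heat loss.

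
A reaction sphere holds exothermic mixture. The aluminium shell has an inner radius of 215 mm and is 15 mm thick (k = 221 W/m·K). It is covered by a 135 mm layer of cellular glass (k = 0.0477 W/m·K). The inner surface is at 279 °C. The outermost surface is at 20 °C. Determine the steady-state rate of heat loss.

Q ≈ 96.5 W

For a spherical shell R = (1/r₁ − 1/r₂)/(4πk); film R = 1/(h·4πr²). In series:
R_aluminium shell = (1/0.215 − 1/0.23)/(4π×221) = 1.092×10^-4 K/W
R_cellular glass = (1/0.23 − 1/0.365)/(4π×0.0477) = 2.683 K/W
R_total = 2.683 K/W
Q = ΔT/R_total = 259/2.683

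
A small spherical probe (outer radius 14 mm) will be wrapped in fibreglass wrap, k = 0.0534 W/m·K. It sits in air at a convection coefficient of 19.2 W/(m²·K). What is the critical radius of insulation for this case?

r_cr ≈ 5.56 mm

For a sphere r_cr = 2k/h = 2×0.0534/19.2
r_cr = 5.56 mm; since the bare radius (14 mm) is above r_cr, any added insulation will reduce heat loss.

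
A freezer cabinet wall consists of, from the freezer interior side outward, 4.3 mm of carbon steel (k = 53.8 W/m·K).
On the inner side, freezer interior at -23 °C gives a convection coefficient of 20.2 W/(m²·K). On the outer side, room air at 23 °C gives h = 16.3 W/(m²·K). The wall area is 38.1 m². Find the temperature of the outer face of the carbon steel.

Treating each layer as a thermal resistance in series:
R_inner film = 1/(h_i·A) = 1/(20.2×38.1) = 0.001299 K/W
R_carbon steel = L/(kA) = 0.0043/(53.8×38.1) = 2.098×10^-6 K/W
R_outer film = 1/(h_o·A) = 1/(16.3×38.1) = 0.00161 K/W
R_total = 0.002912 K/W;  Q = ΔT/R_total = 46/0.002912 = 15800 W
T_interface = T_inner + Q·ΣR(inner→interface) = -23 + 15800×0.001301

T ≈ -2.44 °C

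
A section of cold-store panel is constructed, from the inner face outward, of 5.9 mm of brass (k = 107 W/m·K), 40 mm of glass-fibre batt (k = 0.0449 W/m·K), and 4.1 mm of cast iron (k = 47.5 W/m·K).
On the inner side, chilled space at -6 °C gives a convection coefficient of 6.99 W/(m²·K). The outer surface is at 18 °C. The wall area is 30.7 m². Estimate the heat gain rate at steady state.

Q ≈ 713 W

Thermal resistances in series:
R_inner film = 1/(h_i·A) = 1/(6.99×30.7) = 0.00466 K/W
R_brass = L/(kA) = 0.0059/(107×30.7) = 1.796×10^-6 K/W
R_glass-fibre batt = L/(kA) = 0.04/(0.0449×30.7) = 0.02902 K/W
R_cast iron = L/(kA) = 0.0041/(47.5×30.7) = 2.812×10^-6 K/W
R_total = 0.03368 K/W
Q = ΔT / R_total = 24 / 0.03368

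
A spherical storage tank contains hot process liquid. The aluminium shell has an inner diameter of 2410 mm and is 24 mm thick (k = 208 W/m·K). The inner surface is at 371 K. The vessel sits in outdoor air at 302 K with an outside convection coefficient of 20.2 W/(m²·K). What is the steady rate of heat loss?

Q ≈ 26400 W

Spherical conduction: R = (1/r_in − 1/r_out)/(4πk) per layer; series-sum.
R_aluminium shell = (1/1.205 − 1/1.229)/(4π×208) = 6.2×10^-6 K/W
R_outer film = 1/(h·4πr_o²) = 1/(20.2×4π×1.229²) = 0.002608 K/W
R_total = 0.002614 K/W
Q = ΔT/R_total = 69/0.002614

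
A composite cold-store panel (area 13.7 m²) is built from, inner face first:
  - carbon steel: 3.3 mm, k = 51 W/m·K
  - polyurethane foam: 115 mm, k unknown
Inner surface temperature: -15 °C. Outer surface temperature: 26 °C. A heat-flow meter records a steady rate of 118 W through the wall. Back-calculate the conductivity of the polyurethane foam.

Series thermal resistances:
R_carbon steel = L/(kA) = 0.0033/(51×13.7) = 4.723×10^-6 K/W
Sum of known resistances R_other = 4.723×10^-6 K/W
Total R = ΔT/Q = 41/118 = 0.3475 K/W
R_polyurethane foam = R_total − R_other = 0.3475 K/W
k = L/(R·A) = 0.115/(0.3475×13.7)

k ≈ 0.0242 W/(m·K)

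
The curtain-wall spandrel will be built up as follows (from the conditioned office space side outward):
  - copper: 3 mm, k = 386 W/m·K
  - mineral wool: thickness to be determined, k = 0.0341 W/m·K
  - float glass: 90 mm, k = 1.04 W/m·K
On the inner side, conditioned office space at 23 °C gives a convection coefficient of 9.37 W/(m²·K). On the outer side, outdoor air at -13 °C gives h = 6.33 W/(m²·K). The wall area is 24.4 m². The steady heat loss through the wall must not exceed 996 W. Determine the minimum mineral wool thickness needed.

Using the resistance-network approach (series):
R_inner film = 1/(h_i·A) = 1/(9.37×24.4) = 0.004374 K/W
R_copper = L/(kA) = 0.003/(386×24.4) = 3.185×10^-7 K/W
R_float glass = L/(kA) = 0.09/(1.04×24.4) = 0.003547 K/W
R_outer film = 1/(h_o·A) = 1/(6.33×24.4) = 0.006475 K/W
Sum of the known resistances R_other = 0.0144 K/W
Required total resistance R_tot = ΔT/Q_allow = 36/996 = 0.03614 K/W
R_mineral wool = R_tot − R_other = 0.02175 K/W
L = R·k·A = 0.02175×0.0341×24.4

L ≈ 18.1 mm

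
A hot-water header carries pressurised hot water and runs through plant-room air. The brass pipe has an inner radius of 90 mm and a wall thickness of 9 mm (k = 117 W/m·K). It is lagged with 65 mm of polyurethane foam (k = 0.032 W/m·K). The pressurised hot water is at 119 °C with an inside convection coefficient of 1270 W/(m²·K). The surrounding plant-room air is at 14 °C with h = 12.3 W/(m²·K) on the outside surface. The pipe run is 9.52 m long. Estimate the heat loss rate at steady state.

Radial resistances (cylindrical: R_cond = ln(r_o/r_i)/(2πkL), R_conv = 1/(h·2πrL)):
R_inner film = 1/(h_i·2πr₁L) = 1/(1270×2π×0.09×9.52) = 1.463×10^-4 K/W
R_brass pipe wall = ln(99/90)/(2π×117×9.52) = 1.362×10^-5 K/W
R_polyurethane foam = ln(164/99)/(2π×0.032×9.52) = 0.2637 K/W
R_outer film = 1/(h_o·2πr_oL) = 1/(12.3×2π×0.164×9.52) = 0.008288 K/W
R_total = 0.2721 K/W
Q = ΔT/R_total = 105/0.2721

Q ≈ 386 W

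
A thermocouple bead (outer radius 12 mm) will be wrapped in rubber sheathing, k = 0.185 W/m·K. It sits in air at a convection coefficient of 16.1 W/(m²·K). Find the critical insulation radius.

r_cr ≈ 23 mm

For a sphere r_cr = 2k/h = 2×0.185/16.1
r_cr = 23 mm; since the bare radius (12 mm) is below r_cr, adding a thin layer of insulation will *increase* heat loss.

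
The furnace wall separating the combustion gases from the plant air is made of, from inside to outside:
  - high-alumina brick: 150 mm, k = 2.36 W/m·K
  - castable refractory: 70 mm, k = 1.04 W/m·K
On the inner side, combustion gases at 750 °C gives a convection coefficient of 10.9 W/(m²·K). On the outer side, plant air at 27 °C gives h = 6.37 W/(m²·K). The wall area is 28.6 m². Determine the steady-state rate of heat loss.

Q ≈ 54500 W

Model the wall as resistances in series:
R_inner film = 1/(h_i·A) = 1/(10.9×28.6) = 0.003208 K/W
R_high-alumina brick = L/(kA) = 0.15/(2.36×28.6) = 0.002222 K/W
R_castable refractory = L/(kA) = 0.07/(1.04×28.6) = 0.002353 K/W
R_outer film = 1/(h_o·A) = 1/(6.37×28.6) = 0.005489 K/W
R_total = 0.01327 K/W
Q = ΔT / R_total = 723 / 0.01327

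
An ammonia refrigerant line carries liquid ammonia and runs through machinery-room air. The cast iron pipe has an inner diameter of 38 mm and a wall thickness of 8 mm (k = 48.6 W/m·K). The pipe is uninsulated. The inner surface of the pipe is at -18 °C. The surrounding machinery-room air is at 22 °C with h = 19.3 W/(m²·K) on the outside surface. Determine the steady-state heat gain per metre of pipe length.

Treating each annulus and film as a series resistance:
R_cast iron pipe wall = ln(27/19)/(2π×48.6×1) = 0.001151 K/W
R_outer film = 1/(h_o·2πr_oL) = 1/(19.3×2π×0.027×1) = 0.3054 K/W
R_total = 0.3066 K/W
Q = ΔT/R_total = 40/0.3066

q′ ≈ 130 W/m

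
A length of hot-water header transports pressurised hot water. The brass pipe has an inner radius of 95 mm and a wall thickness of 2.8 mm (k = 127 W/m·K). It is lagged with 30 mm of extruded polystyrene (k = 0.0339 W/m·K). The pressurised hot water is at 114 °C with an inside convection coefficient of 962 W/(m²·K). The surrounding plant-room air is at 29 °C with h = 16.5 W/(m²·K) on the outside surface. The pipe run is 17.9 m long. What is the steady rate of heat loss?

Per-layer cylindrical resistances, series-summed:
R_inner film = 1/(h_i·2πr₁L) = 1/(962×2π×0.095×17.9) = 9.729×10^-5 K/W
R_brass pipe wall = ln(97.8/95)/(2π×127×17.9) = 2.034×10^-6 K/W
R_extruded polystyrene = ln(127.8/97.8)/(2π×0.0339×17.9) = 0.07017 K/W
R_outer film = 1/(h_o·2πr_oL) = 1/(16.5×2π×0.1278×17.9) = 0.004217 K/W
R_total = 0.07449 K/W
Q = ΔT/R_total = 85/0.07449

Q ≈ 1140 W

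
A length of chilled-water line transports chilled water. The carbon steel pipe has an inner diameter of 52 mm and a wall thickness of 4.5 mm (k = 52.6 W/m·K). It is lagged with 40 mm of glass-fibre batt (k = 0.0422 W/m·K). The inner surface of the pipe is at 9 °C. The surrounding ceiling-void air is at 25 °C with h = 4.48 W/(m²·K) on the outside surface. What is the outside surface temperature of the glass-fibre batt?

T ≈ 22.8 °C

Per-layer cylindrical resistances, series-summed:
R_carbon steel pipe wall = ln(30.5/26)/(2π×52.6×1) = 4.83×10^-4 K/W
R_glass-fibre batt = ln(70.5/30.5)/(2π×0.0422×1) = 3.16 K/W
R_outer film = 1/(h_o·2πr_oL) = 1/(4.48×2π×0.0705×1) = 0.5039 K/W
R_total = 3.664 K/W
Q = ΔT/R_total = 16/3.664
Q = 4.37 W/m
T_interface = T_inner + Q·ΣR(inner→interface) = 9 + 4.37×3.161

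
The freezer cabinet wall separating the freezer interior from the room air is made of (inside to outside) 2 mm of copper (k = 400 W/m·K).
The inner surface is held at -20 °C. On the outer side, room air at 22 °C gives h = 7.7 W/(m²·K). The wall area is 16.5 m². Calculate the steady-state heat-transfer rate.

Using the resistance-network approach (series):
R_copper = L/(kA) = 0.002/(400×16.5) = 3.03×10^-7 K/W
R_outer film = 1/(h_o·A) = 1/(7.7×16.5) = 0.007871 K/W
R_total = 0.007871 K/W
Q = ΔT / R_total = 42 / 0.007871

Q ≈ 5340 W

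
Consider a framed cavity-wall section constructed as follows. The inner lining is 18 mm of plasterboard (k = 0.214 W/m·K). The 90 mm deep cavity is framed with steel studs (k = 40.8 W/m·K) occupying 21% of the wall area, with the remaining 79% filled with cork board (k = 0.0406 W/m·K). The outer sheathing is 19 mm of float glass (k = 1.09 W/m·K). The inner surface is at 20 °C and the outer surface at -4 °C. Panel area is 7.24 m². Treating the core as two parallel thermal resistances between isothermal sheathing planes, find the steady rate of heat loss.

Q ≈ 1550 W

Sheathing layers in series; stud and cavity paths in parallel between them.
R_inner = 0.018/(0.214×7.24) = 0.01162 K/W
R_stud  = 0.09/(40.8×0.21×7.24) = 0.001451 K/W
R_cav   = 0.09/(0.0406×0.79×7.24) = 0.3876 K/W
1/R_core = 1/R_stud + 1/R_cav → R_core = 0.001445 K/W
R_outer = 0.019/(1.09×7.24) = 0.002408 K/W
R_total = 0.01547 K/W
Q = ΔT/R_total = 24/0.01547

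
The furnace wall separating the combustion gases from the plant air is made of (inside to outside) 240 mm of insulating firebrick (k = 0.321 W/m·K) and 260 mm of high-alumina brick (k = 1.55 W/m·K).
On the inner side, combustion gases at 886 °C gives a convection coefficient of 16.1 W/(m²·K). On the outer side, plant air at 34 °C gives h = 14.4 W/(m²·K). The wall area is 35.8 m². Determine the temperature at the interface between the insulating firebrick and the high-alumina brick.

Thermal resistances in series:
R_inner film = 1/(h_i·A) = 1/(16.1×35.8) = 0.001735 K/W
R_insulating firebrick = L/(kA) = 0.24/(0.321×35.8) = 0.02088 K/W
R_high-alumina brick = L/(kA) = 0.26/(1.55×35.8) = 0.004686 K/W
R_outer film = 1/(h_o·A) = 1/(14.4×35.8) = 0.00194 K/W
R_total = 0.02924 K/W;  Q = ΔT/R_total = 852/0.02924 = 29130 W
T_interface = T_inner − Q·ΣR(inner→interface) = 886 − 29100×0.02262

T ≈ 227 °C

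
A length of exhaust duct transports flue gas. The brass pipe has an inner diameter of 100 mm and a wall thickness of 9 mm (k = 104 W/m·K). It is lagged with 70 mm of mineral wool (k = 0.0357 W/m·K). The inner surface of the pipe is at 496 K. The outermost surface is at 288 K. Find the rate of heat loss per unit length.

q′ ≈ 59.6 W/m

Per-layer cylindrical resistances, series-summed:
R_brass pipe wall = ln(59/50)/(2π×104×1) = 2.533×10^-4 K/W
R_mineral wool = ln(129/59)/(2π×0.0357×1) = 3.487 K/W
R_total = 3.488 K/W
Q = ΔT/R_total = 208/3.488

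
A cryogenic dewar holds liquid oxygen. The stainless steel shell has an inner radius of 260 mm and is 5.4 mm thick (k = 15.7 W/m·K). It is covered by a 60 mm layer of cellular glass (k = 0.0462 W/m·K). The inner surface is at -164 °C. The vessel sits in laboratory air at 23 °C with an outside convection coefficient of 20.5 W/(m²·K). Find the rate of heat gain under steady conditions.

Each spherical layer contributes R = (1/r_i − 1/r_o)/(4πk):
R_stainless steel shell = (1/0.26 − 1/0.2654)/(4π×15.7) = 3.967×10^-4 K/W
R_cellular glass = (1/0.2654 − 1/0.3254)/(4π×0.0462) = 1.197 K/W
R_outer film = 1/(h·4πr_o²) = 1/(20.5×4π×0.3254²) = 0.03666 K/W
R_total = 1.234 K/W
Q = ΔT/R_total = 187/1.234

Q ≈ 152 W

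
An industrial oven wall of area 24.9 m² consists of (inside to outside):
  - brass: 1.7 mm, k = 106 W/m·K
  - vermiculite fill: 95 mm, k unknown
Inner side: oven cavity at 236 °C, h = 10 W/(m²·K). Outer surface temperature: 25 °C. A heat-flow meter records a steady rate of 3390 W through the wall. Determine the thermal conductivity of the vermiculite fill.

k ≈ 0.0655 W/(m·K)

Model the wall as resistances in series:
R_inner film = 1/(h_i·A) = 1/(10×24.9) = 0.004016 K/W
R_brass = L/(kA) = 0.0017/(106×24.9) = 6.441×10^-7 K/W
Sum of known resistances R_other = 0.004017 K/W
Total R = ΔT/Q = 211/3390 = 0.06224 K/W
R_vermiculite fill = R_total − R_other = 0.05823 K/W
k = L/(R·A) = 0.095/(0.05823×24.9)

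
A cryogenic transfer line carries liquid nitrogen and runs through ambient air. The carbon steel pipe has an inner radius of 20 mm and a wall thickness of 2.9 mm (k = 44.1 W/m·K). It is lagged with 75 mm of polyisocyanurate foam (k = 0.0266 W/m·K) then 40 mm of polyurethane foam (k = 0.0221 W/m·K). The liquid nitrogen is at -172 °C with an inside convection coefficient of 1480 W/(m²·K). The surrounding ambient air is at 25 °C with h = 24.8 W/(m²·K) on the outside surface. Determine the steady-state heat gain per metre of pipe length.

q′ ≈ 17.6 W/m

Cylindrical conduction, so R = ln(r₂/r₁)/(2πkL) per layer, in series:
R_inner film = 1/(h_i·2πr₁L) = 1/(1480×2π×0.02×1) = 0.005377 K/W
R_carbon steel pipe wall = ln(22.9/20)/(2π×44.1×1) = 4.887×10^-4 K/W
R_polyisocyanurate foam = ln(97.9/22.9)/(2π×0.0266×1) = 8.693 K/W
R_polyurethane foam = ln(137.9/97.9)/(2π×0.0221×1) = 2.467 K/W
R_outer film = 1/(h_o·2πr_oL) = 1/(24.8×2π×0.1379×1) = 0.04654 K/W
R_total = 11.21 K/W
Q = ΔT/R_total = 197/11.21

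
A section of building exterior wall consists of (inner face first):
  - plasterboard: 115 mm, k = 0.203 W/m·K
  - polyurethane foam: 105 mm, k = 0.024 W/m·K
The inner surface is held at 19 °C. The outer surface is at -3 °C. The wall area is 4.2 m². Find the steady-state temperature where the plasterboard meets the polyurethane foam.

T ≈ 16.5 °C

Model the wall as resistances in series:
R_plasterboard = L/(kA) = 0.115/(0.203×4.2) = 0.1349 K/W
R_polyurethane foam = L/(kA) = 0.105/(0.024×4.2) = 1.042 K/W
R_total = 1.177 K/W;  Q = ΔT/R_total = 22/1.177 = 18.7 W
T_interface = T_inner − Q·ΣR(inner→interface) = 19 − 18.7×0.1349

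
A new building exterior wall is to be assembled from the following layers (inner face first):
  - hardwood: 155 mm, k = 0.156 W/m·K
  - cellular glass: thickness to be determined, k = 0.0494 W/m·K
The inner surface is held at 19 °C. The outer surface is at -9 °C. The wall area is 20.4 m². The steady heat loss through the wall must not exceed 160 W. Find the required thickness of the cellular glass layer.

Thermal resistances in series:
R_hardwood = L/(kA) = 0.155/(0.156×20.4) = 0.04871 K/W
Sum of the known resistances R_other = 0.04871 K/W
Required total resistance R_tot = ΔT/Q_allow = 28/160 = 0.175 K/W
R_cellular glass = R_tot − R_other = 0.1263 K/W
L = R·k·A = 0.1263×0.0494×20.4

L ≈ 127 mm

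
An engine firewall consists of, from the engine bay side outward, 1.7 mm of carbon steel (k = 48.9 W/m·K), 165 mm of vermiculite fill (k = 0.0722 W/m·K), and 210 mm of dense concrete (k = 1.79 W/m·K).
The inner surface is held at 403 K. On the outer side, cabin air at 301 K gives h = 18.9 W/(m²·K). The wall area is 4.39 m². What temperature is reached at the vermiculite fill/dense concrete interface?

Treating each layer as a thermal resistance in series:
R_carbon steel = L/(kA) = 0.0017/(48.9×4.39) = 7.919×10^-6 K/W
R_vermiculite fill = L/(kA) = 0.165/(0.0722×4.39) = 0.5206 K/W
R_dense concrete = L/(kA) = 0.21/(1.79×4.39) = 0.02672 K/W
R_outer film = 1/(h_o·A) = 1/(18.9×4.39) = 0.01205 K/W
R_total = 0.5594 K/W;  Q = ΔT/R_total = 102/0.5594 = 182.4 W
T_interface = T_inner − Q·ΣR(inner→interface) = 403 − 182×0.5206

T ≈ 308 K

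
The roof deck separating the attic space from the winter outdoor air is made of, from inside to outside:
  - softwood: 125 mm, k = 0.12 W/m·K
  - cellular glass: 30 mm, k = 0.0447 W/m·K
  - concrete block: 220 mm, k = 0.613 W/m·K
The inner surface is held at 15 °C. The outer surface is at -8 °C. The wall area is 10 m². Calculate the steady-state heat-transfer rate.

Model the wall as resistances in series:
R_softwood = L/(kA) = 0.125/(0.12×10) = 0.1042 K/W
R_cellular glass = L/(kA) = 0.03/(0.0447×10) = 0.06711 K/W
R_concrete block = L/(kA) = 0.22/(0.613×10) = 0.03589 K/W
R_total = 0.2072 K/W
Q = ΔT / R_total = 23 / 0.2072

Q ≈ 111 W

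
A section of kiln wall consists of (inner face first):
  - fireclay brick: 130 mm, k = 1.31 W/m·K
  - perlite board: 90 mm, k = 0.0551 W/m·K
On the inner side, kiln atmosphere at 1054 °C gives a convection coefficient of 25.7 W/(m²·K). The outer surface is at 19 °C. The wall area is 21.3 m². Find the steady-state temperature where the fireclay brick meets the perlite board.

Thermal resistances in series:
R_inner film = 1/(h_i·A) = 1/(25.7×21.3) = 0.001827 K/W
R_fireclay brick = L/(kA) = 0.13/(1.31×21.3) = 0.004659 K/W
R_perlite board = L/(kA) = 0.09/(0.0551×21.3) = 0.07669 K/W
R_total = 0.08317 K/W;  Q = ΔT/R_total = 1035/0.08317 = 12440 W
T_interface = T_inner − Q·ΣR(inner→interface) = 1054 − 12400×0.006486

T ≈ 973 °C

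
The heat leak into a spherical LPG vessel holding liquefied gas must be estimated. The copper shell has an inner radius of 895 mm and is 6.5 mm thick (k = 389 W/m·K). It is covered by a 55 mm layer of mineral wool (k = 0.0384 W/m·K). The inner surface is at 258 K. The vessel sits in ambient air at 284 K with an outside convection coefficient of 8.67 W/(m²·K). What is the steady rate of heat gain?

Q ≈ 183 W

For a spherical shell R = (1/r₁ − 1/r₂)/(4πk); film R = 1/(h·4πr²). In series:
R_copper shell = (1/0.895 − 1/0.9015)/(4π×389) = 1.648×10^-6 K/W
R_mineral wool = (1/0.9015 − 1/0.9565)/(4π×0.0384) = 0.1322 K/W
R_outer film = 1/(h·4πr_o²) = 1/(8.67×4π×0.9565²) = 0.01003 K/W
R_total = 0.1422 K/W
Q = ΔT/R_total = 26/0.1422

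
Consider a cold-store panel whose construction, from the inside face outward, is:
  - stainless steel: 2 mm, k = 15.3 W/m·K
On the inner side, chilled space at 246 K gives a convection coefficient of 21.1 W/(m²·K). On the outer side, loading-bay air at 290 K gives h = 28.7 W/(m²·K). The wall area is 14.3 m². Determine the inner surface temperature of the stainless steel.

Treating each layer as a thermal resistance in series:
R_inner film = 1/(h_i·A) = 1/(21.1×14.3) = 0.003314 K/W
R_stainless steel = L/(kA) = 0.002/(15.3×14.3) = 9.141×10^-6 K/W
R_outer film = 1/(h_o·A) = 1/(28.7×14.3) = 0.002437 K/W
R_total = 0.00576 K/W;  Q = ΔT/R_total = 44/0.00576 = 7639 W
T_interface = T_inner + Q·ΣR(inner→interface) = 246 + 7640×0.003314

T ≈ 271 K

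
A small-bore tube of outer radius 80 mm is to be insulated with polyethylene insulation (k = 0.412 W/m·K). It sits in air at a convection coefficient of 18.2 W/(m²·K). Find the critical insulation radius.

For a cylinder r_cr = k/h = 0.412/18.2
r_cr = 22.6 mm; since the bare radius (80 mm) is above r_cr, any added insulation will reduce heat loss.

r_cr ≈ 22.6 mm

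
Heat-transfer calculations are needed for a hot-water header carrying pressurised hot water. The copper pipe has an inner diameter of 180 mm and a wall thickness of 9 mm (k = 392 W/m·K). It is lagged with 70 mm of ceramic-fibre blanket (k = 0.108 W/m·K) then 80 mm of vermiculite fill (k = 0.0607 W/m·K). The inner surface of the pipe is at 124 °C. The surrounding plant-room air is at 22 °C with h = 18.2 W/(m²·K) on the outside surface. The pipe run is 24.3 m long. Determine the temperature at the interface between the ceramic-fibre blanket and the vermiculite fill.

Per-layer cylindrical resistances, series-summed:
R_copper pipe wall = ln(99/90)/(2π×392×24.3) = 1.592×10^-6 K/W
R_ceramic-fibre blanket = ln(169/99)/(2π×0.108×24.3) = 0.03243 K/W
R_vermiculite fill = ln(249/169)/(2π×0.0607×24.3) = 0.04182 K/W
R_outer film = 1/(h_o·2πr_oL) = 1/(18.2×2π×0.249×24.3) = 0.001445 K/W
R_total = 0.0757 K/W
Q = ΔT/R_total = 102/0.0757
Q = 1350 W
T_interface = T_inner − Q·ΣR(inner→interface) = 124 − 1350×0.03243

T ≈ 80.3 °C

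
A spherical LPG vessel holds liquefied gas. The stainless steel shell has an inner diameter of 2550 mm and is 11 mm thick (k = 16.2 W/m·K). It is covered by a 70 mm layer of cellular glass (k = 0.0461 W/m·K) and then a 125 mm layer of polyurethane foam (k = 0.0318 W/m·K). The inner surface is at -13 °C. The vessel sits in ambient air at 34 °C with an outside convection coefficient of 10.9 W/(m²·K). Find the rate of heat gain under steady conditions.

Q ≈ 206 W

Each spherical layer contributes R = (1/r_i − 1/r_o)/(4πk):
R_stainless steel shell = (1/1.275 − 1/1.286)/(4π×16.2) = 3.295×10^-5 K/W
R_cellular glass = (1/1.286 − 1/1.356)/(4π×0.0461) = 0.06929 K/W
R_polyurethane foam = (1/1.356 − 1/1.481)/(4π×0.0318) = 0.1558 K/W
R_outer film = 1/(h·4πr_o²) = 1/(10.9×4π×1.481²) = 0.003329 K/W
R_total = 0.2284 K/W
Q = ΔT/R_total = 47/0.2284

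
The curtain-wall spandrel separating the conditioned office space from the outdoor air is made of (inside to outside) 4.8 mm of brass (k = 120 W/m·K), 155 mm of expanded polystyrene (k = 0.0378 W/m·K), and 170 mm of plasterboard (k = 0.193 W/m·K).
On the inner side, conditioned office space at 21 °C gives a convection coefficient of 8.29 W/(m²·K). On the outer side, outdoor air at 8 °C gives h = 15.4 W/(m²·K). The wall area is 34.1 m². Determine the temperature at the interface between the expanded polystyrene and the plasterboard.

Thermal resistances in series:
R_inner film = 1/(h_i·A) = 1/(8.29×34.1) = 0.003537 K/W
R_brass = L/(kA) = 0.0048/(120×34.1) = 1.173×10^-6 K/W
R_expanded polystyrene = L/(kA) = 0.155/(0.0378×34.1) = 0.1203 K/W
R_plasterboard = L/(kA) = 0.17/(0.193×34.1) = 0.02583 K/W
R_outer film = 1/(h_o·A) = 1/(15.4×34.1) = 0.001904 K/W
R_total = 0.1515 K/W;  Q = ΔT/R_total = 13/0.1515 = 85.8 W
T_interface = T_inner − Q·ΣR(inner→interface) = 21 − 85.8×0.1238

T ≈ 10.4 °C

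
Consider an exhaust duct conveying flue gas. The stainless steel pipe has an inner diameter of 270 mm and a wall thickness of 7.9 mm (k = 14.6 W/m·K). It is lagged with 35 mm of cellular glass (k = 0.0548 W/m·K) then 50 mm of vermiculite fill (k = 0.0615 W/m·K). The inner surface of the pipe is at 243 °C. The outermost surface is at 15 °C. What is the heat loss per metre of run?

q′ ≈ 178 W/m

Per-layer cylindrical resistances, series-summed:
R_stainless steel pipe wall = ln(142.9/135)/(2π×14.6×1) = 6.199×10^-4 K/W
R_cellular glass = ln(177.9/142.9)/(2π×0.0548×1) = 0.6363 K/W
R_vermiculite fill = ln(227.9/177.9)/(2π×0.0615×1) = 0.641 K/W
R_total = 1.278 K/W
Q = ΔT/R_total = 228/1.278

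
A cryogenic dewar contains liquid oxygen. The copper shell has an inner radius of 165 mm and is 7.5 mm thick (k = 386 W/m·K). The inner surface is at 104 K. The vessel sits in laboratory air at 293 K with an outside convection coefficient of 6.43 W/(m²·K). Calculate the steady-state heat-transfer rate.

Q ≈ 454 W

Each spherical layer contributes R = (1/r_i − 1/r_o)/(4πk):
R_copper shell = (1/0.165 − 1/0.1725)/(4π×386) = 5.432×10^-5 K/W
R_outer film = 1/(h·4πr_o²) = 1/(6.43×4π×0.1725²) = 0.4159 K/W
R_total = 0.416 K/W
Q = ΔT/R_total = 189/0.416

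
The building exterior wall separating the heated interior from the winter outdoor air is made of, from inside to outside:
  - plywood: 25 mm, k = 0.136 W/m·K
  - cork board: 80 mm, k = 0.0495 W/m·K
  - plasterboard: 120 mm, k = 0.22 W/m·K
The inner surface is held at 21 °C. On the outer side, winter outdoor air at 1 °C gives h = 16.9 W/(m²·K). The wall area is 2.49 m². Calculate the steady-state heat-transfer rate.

Q ≈ 20.7 W

Treating each layer as a thermal resistance in series:
R_plywood = L/(kA) = 0.025/(0.136×2.49) = 0.07382 K/W
R_cork board = L/(kA) = 0.08/(0.0495×2.49) = 0.6491 K/W
R_plasterboard = L/(kA) = 0.12/(0.22×2.49) = 0.2191 K/W
R_outer film = 1/(h_o·A) = 1/(16.9×2.49) = 0.02376 K/W
R_total = 0.9657 K/W
Q = ΔT / R_total = 20 / 0.9657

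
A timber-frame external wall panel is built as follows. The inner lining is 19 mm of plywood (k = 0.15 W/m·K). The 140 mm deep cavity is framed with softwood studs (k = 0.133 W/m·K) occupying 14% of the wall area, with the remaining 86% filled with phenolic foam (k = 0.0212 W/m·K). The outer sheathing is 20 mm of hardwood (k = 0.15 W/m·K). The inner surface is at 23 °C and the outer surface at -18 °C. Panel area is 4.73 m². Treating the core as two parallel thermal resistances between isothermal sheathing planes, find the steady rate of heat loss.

Sheathing layers in series; stud and cavity paths in parallel between them.
R_inner = 0.019/(0.15×4.73) = 0.02678 K/W
R_stud  = 0.14/(0.133×0.14×4.73) = 1.59 K/W
R_cav   = 0.14/(0.0212×0.86×4.73) = 1.623 K/W
1/R_core = 1/R_stud + 1/R_cav → R_core = 0.8032 K/W
R_outer = 0.02/(0.15×4.73) = 0.02819 K/W
R_total = 0.8581 K/W
Q = ΔT/R_total = 41/0.8581

Q ≈ 47.8 W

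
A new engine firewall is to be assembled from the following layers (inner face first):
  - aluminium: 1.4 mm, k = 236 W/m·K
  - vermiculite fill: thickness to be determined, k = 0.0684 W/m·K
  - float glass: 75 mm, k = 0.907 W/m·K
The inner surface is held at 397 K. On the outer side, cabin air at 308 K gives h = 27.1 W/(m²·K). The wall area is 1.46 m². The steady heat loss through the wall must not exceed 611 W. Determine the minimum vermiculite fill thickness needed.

Series thermal resistances:
R_aluminium = L/(kA) = 0.0014/(236×1.46) = 4.063×10^-6 K/W
R_float glass = L/(kA) = 0.075/(0.907×1.46) = 0.05664 K/W
R_outer film = 1/(h_o·A) = 1/(27.1×1.46) = 0.02527 K/W
Sum of the known resistances R_other = 0.08192 K/W
Required total resistance R_tot = ΔT/Q_allow = 89/611 = 0.1457 K/W
R_vermiculite fill = R_tot − R_other = 0.06375 K/W
L = R·k·A = 0.06375×0.0684×1.46

L ≈ 6.37 mm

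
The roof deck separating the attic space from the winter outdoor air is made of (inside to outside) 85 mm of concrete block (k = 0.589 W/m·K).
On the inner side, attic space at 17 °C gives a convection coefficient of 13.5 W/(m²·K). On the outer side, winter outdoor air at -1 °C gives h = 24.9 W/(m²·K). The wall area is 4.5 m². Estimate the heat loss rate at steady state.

Q ≈ 313 W

Using the resistance-network approach (series):
R_inner film = 1/(h_i·A) = 1/(13.5×4.5) = 0.01646 K/W
R_concrete block = L/(kA) = 0.085/(0.589×4.5) = 0.03207 K/W
R_outer film = 1/(h_o·A) = 1/(24.9×4.5) = 0.008925 K/W
R_total = 0.05745 K/W
Q = ΔT / R_total = 18 / 0.05745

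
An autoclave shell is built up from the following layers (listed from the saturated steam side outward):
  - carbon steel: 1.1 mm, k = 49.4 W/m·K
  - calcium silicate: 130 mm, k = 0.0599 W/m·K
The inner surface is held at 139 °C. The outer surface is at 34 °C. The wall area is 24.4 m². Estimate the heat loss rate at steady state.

Q ≈ 1180 W

Using the resistance-network approach (series):
R_carbon steel = L/(kA) = 0.0011/(49.4×24.4) = 9.126×10^-7 K/W
R_calcium silicate = L/(kA) = 0.13/(0.0599×24.4) = 0.08895 K/W
R_total = 0.08895 K/W
Q = ΔT / R_total = 105 / 0.08895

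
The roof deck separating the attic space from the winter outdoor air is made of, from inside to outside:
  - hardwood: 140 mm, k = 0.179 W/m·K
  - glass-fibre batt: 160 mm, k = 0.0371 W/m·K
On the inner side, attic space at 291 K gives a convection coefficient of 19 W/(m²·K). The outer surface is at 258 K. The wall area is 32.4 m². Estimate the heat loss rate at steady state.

Using the resistance-network approach (series):
R_inner film = 1/(h_i·A) = 1/(19×32.4) = 0.001624 K/W
R_hardwood = L/(kA) = 0.14/(0.179×32.4) = 0.02414 K/W
R_glass-fibre batt = L/(kA) = 0.16/(0.0371×32.4) = 0.1331 K/W
R_total = 0.1589 K/W
Q = ΔT / R_total = 33 / 0.1589

Q ≈ 208 W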